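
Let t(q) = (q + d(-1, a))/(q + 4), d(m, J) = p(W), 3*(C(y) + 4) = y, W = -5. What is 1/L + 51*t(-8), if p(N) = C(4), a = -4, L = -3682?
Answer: 500751/3682 ≈ 136.00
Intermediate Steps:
C(y) = -4 + y/3
p(N) = -8/3 (p(N) = -4 + (⅓)*4 = -4 + 4/3 = -8/3)
d(m, J) = -8/3
t(q) = (-8/3 + q)/(4 + q) (t(q) = (q - 8/3)/(q + 4) = (-8/3 + q)/(4 + q))
1/L + 51*t(-8) = 1/(-3682) + 51*((-8/3 - 8)/(4 - 8)) = -1/3682 + 51*(-32/3/(-4)) = -1/3682 + 51*(-¼*(-32/3)) = -1/3682 + 51*(8/3) = -1/3682 + 136 = 500751/3682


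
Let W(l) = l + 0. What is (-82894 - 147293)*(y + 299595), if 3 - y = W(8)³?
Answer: -68845709082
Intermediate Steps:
W(l) = l
y = -509 (y = 3 - 1*8³ = 3 - 1*512 = 3 - 512 = -509)
(-82894 - 147293)*(y + 299595) = (-82894 - 147293)*(-509 + 299595) = -230187*299086 = -68845709082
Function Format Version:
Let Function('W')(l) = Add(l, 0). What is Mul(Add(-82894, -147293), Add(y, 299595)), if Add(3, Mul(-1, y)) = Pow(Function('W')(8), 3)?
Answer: -68845709082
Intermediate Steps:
Function('W')(l) = l
y = -509 (y = Add(3, Mul(-1, Pow(8, 3))) = Add(3, Mul(-1, 512)) = Add(3, -512) = -509)
Mul(Add(-82894, -147293), Add(y, 299595)) = Mul(Add(-82894, -147293), Add(-509, 299595)) = Mul(-230187, 299086) = -68845709082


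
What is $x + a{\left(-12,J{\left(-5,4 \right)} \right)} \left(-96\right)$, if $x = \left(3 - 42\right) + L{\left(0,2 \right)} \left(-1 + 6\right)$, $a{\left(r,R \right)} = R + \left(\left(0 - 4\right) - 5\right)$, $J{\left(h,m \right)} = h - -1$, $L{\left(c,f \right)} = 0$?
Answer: $1209$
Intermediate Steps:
$J{\left(h,m \right)} = 1 + h$ ($J{\left(h,m \right)} = h + 1 = 1 + h$)
$a{\left(r,R \right)} = -9 + R$ ($a{\left(r,R \right)} = R - 9 = -9 + R$)
$x = -39$ ($x = \left(3 - 42\right) + 0 \left(-1 + 6\right) = -39 + 0 \cdot 5 = -39 + 0 = -39$)
$x + a{\left(-12,J{\left(-5,4 \right)} \right)} \left(-96\right) = -39 + \left(-9 + \left(1 - 5\right)\right) \left(-96\right) = -39 + \left(-9 - 4\right) \left(-96\right) = -39 - -1248 = -39 + 1248 = 1209$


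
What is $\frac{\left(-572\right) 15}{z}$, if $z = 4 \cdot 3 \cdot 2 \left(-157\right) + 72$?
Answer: $\frac{65}{28} \approx 2.3214$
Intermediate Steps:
$z = -3696$ ($z = 12 \cdot 2 \left(-157\right) + 72 = 24 \left(-157\right) + 72 = -3768 + 72 = -3696$)
$\frac{\left(-572\right) 15}{z} = \frac{\left(-572\right) 15}{-3696} = \left(-8580\right) \left(- \frac{1}{3696}\right) = \frac{65}{28}$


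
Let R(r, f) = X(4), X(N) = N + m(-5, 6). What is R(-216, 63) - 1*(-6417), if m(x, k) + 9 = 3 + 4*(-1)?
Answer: 6411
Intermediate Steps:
m(x, k) = -10 (m(x, k) = -9 + (3 + 4*(-1)) = -9 + (3 - 4) = -9 - 1 = -10)
X(N) = -10 + N (X(N) = N - 10 = -10 + N)
R(r, f) = -6 (R(r, f) = -10 + 4 = -6)
R(-216, 63) - 1*(-6417) = -6 - 1*(-6417) = -6 + 6417 = 6411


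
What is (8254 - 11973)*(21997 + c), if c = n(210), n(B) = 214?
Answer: -82602709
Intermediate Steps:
c = 214
(8254 - 11973)*(21997 + c) = (8254 - 11973)*(21997 + 214) = -3719*22211 = -82602709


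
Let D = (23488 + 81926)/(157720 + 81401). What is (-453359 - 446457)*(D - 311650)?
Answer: 22352015590940192/79707 ≈ 2.8043e+11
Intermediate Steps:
D = 35138/79707 (D = 105414/239121 = 105414*(1/239121) = 35138/79707 ≈ 0.44084)
(-453359 - 446457)*(D - 311650) = (-453359 - 446457)*(35138/79707 - 311650) = -899816*(-24840651412/79707) = 22352015590940192/79707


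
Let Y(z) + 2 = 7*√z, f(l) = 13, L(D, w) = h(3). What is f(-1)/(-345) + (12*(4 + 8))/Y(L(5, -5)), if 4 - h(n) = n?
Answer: 9923/345 ≈ 28.762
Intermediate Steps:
h(n) = 4 - n
L(D, w) = 1 (L(D, w) = 4 - 1*3 = 4 - 3 = 1)
Y(z) = -2 + 7*√z
f(-1)/(-345) + (12*(4 + 8))/Y(L(5, -5)) = 13/(-345) + (12*(4 + 8))/(-2 + 7*√1) = 13*(-1/345) + (12*12)/(-2 + 7*1) = -13/345 + 144/(-2 + 7) = -13/345 + 144/5 = 9923/345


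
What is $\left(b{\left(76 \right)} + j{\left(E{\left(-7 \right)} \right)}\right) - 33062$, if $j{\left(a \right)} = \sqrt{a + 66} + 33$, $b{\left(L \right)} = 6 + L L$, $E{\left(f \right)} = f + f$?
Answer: $-27247 + 2 \sqrt{13} \approx -27240.0$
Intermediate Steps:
$E{\left(f \right)} = 2 f$
$b{\left(L \right)} = 6 + L^{2}$
$j{\left(a \right)} = 33 + \sqrt{66 + a}$ ($j{\left(a \right)} = \sqrt{66 + a} + 33 = 33 + \sqrt{66 + a}$)
$\left(b{\left(76 \right)} + j{\left(E{\left(-7 \right)} \right)}\right) - 33062 = \left(\left(6 + 76^{2}\right) + \left(33 + \sqrt{66 + 2 \left(-7\right)}\right)\right) - 33062 = \left(\left(6 + 5776\right) + \left(33 + \sqrt{66 - 14}\right)\right) - 33062 = \left(5782 + \left(33 + \sqrt{52}\right)\right) - 33062 = \left(5782 + \left(33 + 2 \sqrt{13}\right)\right) - 33062 = \left(5815 + 2 \sqrt{13}\right) - 33062 = -27247 + 2 \sqrt{13}$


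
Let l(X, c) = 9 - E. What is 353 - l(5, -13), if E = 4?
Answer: 348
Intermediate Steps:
l(X, c) = 5 (l(X, c) = 9 - 1*4 = 9 - 4 = 5)
353 - l(5, -13) = 353 - 1*5 = 353 - 5 = 348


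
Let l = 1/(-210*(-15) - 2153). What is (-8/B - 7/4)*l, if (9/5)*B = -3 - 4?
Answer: 43/139580 ≈ 0.00030807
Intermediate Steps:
B = -35/9 (B = 5*(-3 - 4)/9 = (5/9)*(-7) = -35/9 ≈ -3.8889)
l = 1/997 (l = 1/(3150 - 2153) = 1/997 ≈ 0.0010030)
(-8/B - 7/4)*l = (-8/(-35/9) - 7/4)*(1/997) = (-8*(-9/35) - 7*¼)*(1/997) = (72/35 - 7/4)*(1/997) = (43/140)*(1/997) = 43/139580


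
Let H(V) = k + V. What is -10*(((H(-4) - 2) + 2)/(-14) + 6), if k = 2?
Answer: -430/7 ≈ -61.429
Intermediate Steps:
H(V) = 2 + V
-10*(((H(-4) - 2) + 2)/(-14) + 6) = -10*((((2 - 4) - 2) + 2)/(-14) + 6) = -10*(((-2 - 2) + 2)*(-1/14) + 6) = -10*((-4 + 2)*(-1/14) + 6) = -10*(-2*(-1/14) + 6) = -10*(1/7 + 6) = -10*43/7 = -430/7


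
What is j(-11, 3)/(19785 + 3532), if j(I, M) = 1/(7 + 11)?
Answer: 1/419706 ≈ 2.3826e-6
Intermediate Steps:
j(I, M) = 1/18
j(-11, 3)/(19785 + 3532) = 1/(18*(19785 + 3532)) = (1/18)/23317 = (1/18)*(1/23317) = 1/419706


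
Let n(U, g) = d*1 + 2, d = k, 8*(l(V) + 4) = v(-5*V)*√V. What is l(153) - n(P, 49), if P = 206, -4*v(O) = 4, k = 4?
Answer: -10 - 3*√17/8 ≈ -11.546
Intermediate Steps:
v(O) = -1 (v(O) = -¼*4 = -1)
l(V) = -4 - √V/8 (l(V) = -4 + (-√V)/8 = -4 - √V/8)
d = 4
n(U, g) = 6 (n(U, g) = 4*1 + 2 = 4 + 2 = 6)
l(153) - n(P, 49) = (-4 - 3*√17/8) - 1*6 = (-4 - 3*√17/8) - 6 = -10 - 3*√17/8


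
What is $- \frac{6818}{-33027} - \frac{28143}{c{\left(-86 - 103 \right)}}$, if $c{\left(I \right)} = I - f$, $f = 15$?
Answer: $\frac{310289911}{2245836} \approx 138.16$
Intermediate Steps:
$c{\left(I \right)} = -15 + I$ ($c{\left(I \right)} = I - 15 = -15 + I$)
$- \frac{6818}{-33027} - \frac{28143}{c{\left(-86 - 103 \right)}} = - \frac{6818}{-33027} - \frac{28143}{-15 - 189} = \left(-6818\right) \left(- \frac{1}{33027}\right) - \frac{28143}{-15 - 189} = \frac{6818}{33027} - \frac{28143}{-15 - 189} = \frac{6818}{33027} - \frac{28143}{-204} = \frac{6818}{33027} - - \frac{9381}{68} = \frac{6818}{33027} + \frac{9381}{68} = \frac{310289911}{2245836}$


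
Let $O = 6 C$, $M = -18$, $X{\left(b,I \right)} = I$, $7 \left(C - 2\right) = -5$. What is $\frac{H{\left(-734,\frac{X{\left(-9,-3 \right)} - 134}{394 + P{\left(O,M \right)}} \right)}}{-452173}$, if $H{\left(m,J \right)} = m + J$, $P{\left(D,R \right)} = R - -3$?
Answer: $\frac{278323}{171373567} \approx 0.0016241$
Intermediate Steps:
$C = \frac{9}{7}$ ($C = 2 + \frac{1}{7} \left(-5\right) = 2 - \frac{5}{7} = \frac{9}{7} \approx 1.2857$)
$O = \frac{54}{7}$ ($O = 6 \cdot \frac{9}{7} = \frac{54}{7} \approx 7.7143$)
$P{\left(D,R \right)} = 3 + R$ ($P{\left(D,R \right)} = R + 3 = 3 + R$)
$H{\left(m,J \right)} = J + m$
$\frac{H{\left(-734,\frac{X{\left(-9,-3 \right)} - 134}{394 + P{\left(O,M \right)}} \right)}}{-452173} = \frac{\frac{-3 - 134}{394 + \left(3 - 18\right)} - 734}{-452173} = \left(- \frac{137}{394 - 15} - 734\right) \left(- \frac{1}{452173}\right) = \left(- \frac{137}{379} - 734\right) \left(- \frac{1}{452173}\right) = \left(- \frac{278323}{379}\right) \left(- \frac{1}{452173}\right) = \frac{278323}{171373567}$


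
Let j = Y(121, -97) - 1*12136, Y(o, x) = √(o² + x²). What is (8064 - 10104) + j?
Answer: -14176 + 5*√962 ≈ -14021.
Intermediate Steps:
j = -12136 + 5*√962 (j = √(121² + (-97)²) - 1*12136 = √(14641 + 9409) - 12136 = √24050 - 12136 = 5*√962 - 12136 = -12136 + 5*√962 ≈ -11981.)
(8064 - 10104) + j = (8064 - 10104) + (-12136 + 5*√962) = -2040 + (-12136 + 5*√962) = -14176 + 5*√962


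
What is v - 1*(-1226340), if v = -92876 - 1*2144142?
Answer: -1010678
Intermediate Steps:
v = -2237018 (v = -92876 - 2144142 = -2237018)
v - 1*(-1226340) = -2237018 - 1*(-1226340) = -2237018 + 1226340 = -1010678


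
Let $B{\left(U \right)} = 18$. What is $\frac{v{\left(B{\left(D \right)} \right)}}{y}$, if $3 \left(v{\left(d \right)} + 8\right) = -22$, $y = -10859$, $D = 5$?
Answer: $\frac{46}{32577} \approx 0.001412$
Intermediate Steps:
$v{\left(d \right)} = - \frac{46}{3}$ ($v{\left(d \right)} = -8 + \frac{1}{3} \left(-22\right) = -8 - \frac{22}{3} = - \frac{46}{3}$)
$\frac{v{\left(B{\left(D \right)} \right)}}{y} = - \frac{46}{3 \left(-10859\right)} = \left(- \frac{46}{3}\right) \left(- \frac{1}{10859}\right) = \frac{46}{32577}$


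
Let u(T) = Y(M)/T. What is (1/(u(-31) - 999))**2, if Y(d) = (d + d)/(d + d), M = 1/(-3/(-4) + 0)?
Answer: 961/959140900 ≈ 1.0019e-6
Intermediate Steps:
M = 4/3 (M = 1/(-3*(-1/4) + 0) = 1/(3/4 + 0) = 1/(3/4) = 4/3 ≈ 1.3333)
Y(d) = 1 (Y(d) = (2*d)/((2*d)) = (2*d)*(1/(2*d)) = 1)
u(T) = 1/T
(1/(u(-31) - 999))**2 = (1/(1/(-31) - 999))**2 = (1/(-1/31 - 999))**2 = (1/(-30970/31))**2 = (-31/30970)**2 = 961/959140900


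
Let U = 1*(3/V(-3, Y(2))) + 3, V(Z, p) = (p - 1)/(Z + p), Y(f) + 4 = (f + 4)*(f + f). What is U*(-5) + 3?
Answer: -483/19 ≈ -25.421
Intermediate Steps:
Y(f) = -4 + 2*f*(4 + f) (Y(f) = -4 + (f + 4)*(f + f) = -4 + (4 + f)*(2*f) = -4 + 2*f*(4 + f))
V(Z, p) = (-1 + p)/(Z + p)
U = 108/19 (U = 1*(3/(((-1 + (-4 + 2*2**2 + 8*2))/(-3 + (-4 + 2*2**2 + 8*2))))) + 3 = 1*(3/(((-1 + (-4 + 2*4 + 16))/(-3 + (-4 + 2*4 + 16))))) + 3 = 1*(3/(((-1 + (-4 + 8 + 16))/(-3 + (-4 + 8 + 16))))) + 3 = 1*(3/(((-1 + 20)/(-3 + 20)))) + 3 = 1*(3/((19/17))) + 3 = 1*(3/(((1/17)*19))) + 3 = 1*(3/(19/17)) + 3 = 1*(3*(17/19)) + 3 = 1*(51/19) + 3 = 51/19 + 3 = 108/19 ≈ 5.6842)
U*(-5) + 3 = (108/19)*(-5) + 3 = -540/19 + 3 = -483/19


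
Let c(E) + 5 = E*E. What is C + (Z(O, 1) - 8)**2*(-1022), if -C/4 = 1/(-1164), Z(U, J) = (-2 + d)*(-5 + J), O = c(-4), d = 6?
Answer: -171303551/291 ≈ -5.8867e+5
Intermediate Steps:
c(E) = -5 + E**2 (c(E) = -5 + E*E = -5 + E**2)
O = 11 (O = -5 + (-4)**2 = -5 + 16 = 11)
Z(U, J) = -20 + 4*J (Z(U, J) = (-2 + 6)*(-5 + J) = 4*(-5 + J) = -20 + 4*J)
C = 1/291 (C = -4/(-1164) = -4*(-1/1164) = 1/291 ≈ 0.0034364)
C + (Z(O, 1) - 8)**2*(-1022) = 1/291 + ((-20 + 4*1) - 8)**2*(-1022) = 1/291 + ((-20 + 4) - 8)**2*(-1022) = 1/291 + (-16 - 8)**2*(-1022) = 1/291 + (-24)**2*(-1022) = 1/291 + 576*(-1022) = 1/291 - 588672 = -171303551/291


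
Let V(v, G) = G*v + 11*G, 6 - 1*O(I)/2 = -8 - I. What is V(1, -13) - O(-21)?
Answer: -142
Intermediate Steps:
O(I) = 28 + 2*I (O(I) = 12 - 2*(-8 - I) = 12 + (16 + 2*I) = 28 + 2*I)
V(v, G) = 11*G + G*v
V(1, -13) - O(-21) = -13*(11 + 1) - (28 + 2*(-21)) = -13*12 - (28 - 42) = -156 - 1*(-14) = -156 + 14 = -142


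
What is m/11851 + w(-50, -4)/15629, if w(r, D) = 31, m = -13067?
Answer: -203856762/185219279 ≈ -1.1006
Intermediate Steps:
m/11851 + w(-50, -4)/15629 = -13067/11851 + 31/15629 = -203856762/185219279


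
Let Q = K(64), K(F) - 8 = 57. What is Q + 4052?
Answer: 4117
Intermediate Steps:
K(F) = 65 (K(F) = 8 + 57 = 65)
Q = 65
Q + 4052 = 65 + 4052 = 4117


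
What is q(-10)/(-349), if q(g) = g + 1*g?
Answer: 20/349 ≈ 0.057307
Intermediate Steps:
q(g) = 2*g (q(g) = g + g = 2*g)
q(-10)/(-349) = (2*(-10))/(-349) = -20*(-1/349) = 20/349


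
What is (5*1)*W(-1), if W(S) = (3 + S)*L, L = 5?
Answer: 50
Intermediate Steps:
W(S) = 15 + 5*S (W(S) = (3 + S)*5 = 15 + 5*S)
(5*1)*W(-1) = (5*1)*(15 + 5*(-1)) = 5*(15 - 5) = 5*10 = 50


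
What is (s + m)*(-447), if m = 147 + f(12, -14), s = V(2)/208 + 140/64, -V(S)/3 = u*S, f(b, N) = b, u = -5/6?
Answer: -3747201/52 ≈ -72062.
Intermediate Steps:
u = -⅚ (u = -5*⅙ = -⅚ ≈ -0.83333)
V(S) = 5*S/2 (V(S) = -(-5)*S/2 = 5*S/2)
s = 115/52 (s = ((5/2)*2)/208 + 140/64 = 5*(1/208) + 140*(1/64) = 5/208 + 35/16 = 115/52 ≈ 2.2115)
m = 159 (m = 147 + 12 = 159)
(s + m)*(-447) = (115/52 + 159)*(-447) = (8383/52)*(-447) = -3747201/52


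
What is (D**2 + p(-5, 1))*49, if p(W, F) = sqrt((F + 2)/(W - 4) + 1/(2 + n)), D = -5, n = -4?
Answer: 1225 + 49*I*sqrt(30)/6 ≈ 1225.0 + 44.731*I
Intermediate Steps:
p(W, F) = sqrt(-1/2 + (2 + F)/(-4 + W)) (p(W, F) = sqrt((F + 2)/(W - 4) + 1/(2 - 4)) = sqrt((2 + F)/(-4 + W) + 1/(-2)) = sqrt((2 + F)/(-4 + W) - 1/2) = sqrt(-1/2 + (2 + F)/(-4 + W)))
(D**2 + p(-5, 1))*49 = ((-5)**2 + sqrt(2)*sqrt((8 - 1*(-5) + 2*1)/(-4 - 5))/2)*49 = (25 + sqrt(2)*sqrt((8 + 5 + 2)/(-9))/2)*49 = (25 + sqrt(2)*sqrt(-1/9*15)/2)*49 = (25 + sqrt(2)*sqrt(-5/3)/2)*49 = (25 + sqrt(2)*(I*sqrt(15)/3)/2)*49 = (25 + I*sqrt(30)/6)*49 = 1225 + 49*I*sqrt(30)/6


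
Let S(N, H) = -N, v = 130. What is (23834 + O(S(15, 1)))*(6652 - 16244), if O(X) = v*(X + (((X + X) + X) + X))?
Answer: -135093728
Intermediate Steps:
O(X) = 650*X (O(X) = 130*(X + (((X + X) + X) + X)) = 130*(X + ((2*X + X) + X)) = 130*(X + (3*X + X)) = 130*(X + 4*X) = 130*(5*X) = 650*X)
(23834 + O(S(15, 1)))*(6652 - 16244) = (23834 + 650*(-1*15))*(6652 - 16244) = (23834 + 650*(-15))*(-9592) = (23834 - 9750)*(-9592) = 14084*(-9592) = -135093728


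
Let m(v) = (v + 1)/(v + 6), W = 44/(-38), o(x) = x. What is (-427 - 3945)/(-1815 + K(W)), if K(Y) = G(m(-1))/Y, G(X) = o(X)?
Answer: 4372/1815 ≈ 2.4088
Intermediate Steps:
W = -22/19 (W = 44*(-1/38) = -22/19 ≈ -1.1579)
m(v) = (1 + v)/(6 + v)
G(X) = X
K(Y) = 0 (K(Y) = ((1 - 1)/(6 - 1))/Y = (0/5)/Y = ((1/5)*0)/Y = 0/Y = 0)
(-427 - 3945)/(-1815 + K(W)) = (-427 - 3945)/(-1815 + 0) = -4372/(-1815) = -4372*(-1/1815) = 4372/1815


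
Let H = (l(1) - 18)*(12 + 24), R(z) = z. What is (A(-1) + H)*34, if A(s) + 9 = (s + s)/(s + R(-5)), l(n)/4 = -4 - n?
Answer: -140420/3 ≈ -46807.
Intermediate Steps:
l(n) = -16 - 4*n (l(n) = 4*(-4 - n) = -16 - 4*n)
A(s) = -9 + 2*s/(-5 + s) (A(s) = -9 + (s + s)/(s - 5) = -9 + (2*s)/(-5 + s) = -9 + 2*s/(-5 + s))
H = -1368 (H = ((-16 - 4*1) - 18)*(12 + 24) = ((-16 - 4) - 18)*36 = (-20 - 18)*36 = -38*36 = -1368)
(A(-1) + H)*34 = ((45 - 7*(-1))/(-5 - 1) - 1368)*34 = ((45 + 7)/(-6) - 1368)*34 = (-⅙*52 - 1368)*34 = (-26/3 - 1368)*34 = -4130/3*34 = -140420/3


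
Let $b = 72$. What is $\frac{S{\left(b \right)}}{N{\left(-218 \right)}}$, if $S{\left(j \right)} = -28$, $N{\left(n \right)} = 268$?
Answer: $- \frac{7}{67} \approx -0.10448$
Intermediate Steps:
$\frac{S{\left(b \right)}}{N{\left(-218 \right)}} = - \frac{28}{268} = \left(-28\right) \frac{1}{268} = - \frac{7}{67}$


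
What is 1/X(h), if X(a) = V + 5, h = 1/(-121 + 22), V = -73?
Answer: -1/68 ≈ -0.014706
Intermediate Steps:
h = -1/99 (h = 1/(-99) = -1/99 ≈ -0.010101)
X(a) = -68 (X(a) = -73 + 5 = -68)
1/X(h) = 1/(-68) = -1/68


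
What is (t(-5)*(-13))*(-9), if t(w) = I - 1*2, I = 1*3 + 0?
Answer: 117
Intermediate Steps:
I = 3 (I = 3 + 0 = 3)
t(w) = 1 (t(w) = 3 - 1*2 = 3 - 2 = 1)
(t(-5)*(-13))*(-9) = (1*(-13))*(-9) = -13*(-9) = 117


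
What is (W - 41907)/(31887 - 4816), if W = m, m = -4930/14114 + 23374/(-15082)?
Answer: -2230259051883/1440632994427 ≈ -1.5481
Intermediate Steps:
m = -101063724/53216837 (m = -4930*1/14114 + 23374*(-1/15082) = -2465/7057 - 11687/7541 = -101063724/53216837 ≈ -1.8991)
W = -101063724/53216837 ≈ -1.8991
(W - 41907)/(31887 - 4816) = (-101063724/53216837 - 41907)/(31887 - 4816) = -2230259051883/53216837/27071 = -2230259051883/53216837*1/27071 = -2230259051883/1440632994427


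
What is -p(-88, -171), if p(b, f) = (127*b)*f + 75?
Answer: -1911171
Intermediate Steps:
p(b, f) = 75 + 127*b*f (p(b, f) = 127*b*f + 75 = 75 + 127*b*f)
-p(-88, -171) = -(75 + 127*(-88)*(-171)) = -(75 + 1911096) = -1*1911171 = -1911171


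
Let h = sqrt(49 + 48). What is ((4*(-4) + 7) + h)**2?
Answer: (9 - sqrt(97))**2 ≈ 0.72056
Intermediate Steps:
h = sqrt(97) ≈ 9.8489
((4*(-4) + 7) + h)**2 = ((4*(-4) + 7) + sqrt(97))**2 = ((-16 + 7) + sqrt(97))**2 = (-9 + sqrt(97))**2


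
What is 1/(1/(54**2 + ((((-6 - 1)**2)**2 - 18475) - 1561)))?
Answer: -14719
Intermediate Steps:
1/(1/(54**2 + ((((-6 - 1)**2)**2 - 18475) - 1561))) = 1/(1/(2916 + ((((-7)**2)**2 - 18475) - 1561))) = 1/(1/(2916 + ((49**2 - 18475) - 1561))) = 1/(1/(2916 + ((2401 - 18475) - 1561))) = 1/(1/(2916 + (-16074 - 1561))) = 1/(1/(2916 - 17635)) = 1/(1/(-14719)) = 1/(-1/14719) = -14719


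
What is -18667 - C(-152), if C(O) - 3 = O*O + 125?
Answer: -41899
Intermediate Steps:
C(O) = 128 + O² (C(O) = 3 + (O*O + 125) = 3 + (O² + 125) = 3 + (125 + O²) = 128 + O²)
-18667 - C(-152) = -18667 - (128 + (-152)²) = -18667 - (128 + 23104) = -18667 - 1*23232 = -18667 - 23232 = -41899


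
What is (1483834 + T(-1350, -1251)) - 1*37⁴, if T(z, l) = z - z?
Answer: -390327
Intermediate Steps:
T(z, l) = 0
(1483834 + T(-1350, -1251)) - 1*37⁴ = (1483834 + 0) - 1*37⁴ = 1483834 - 1*1874161 = 1483834 - 1874161 = -390327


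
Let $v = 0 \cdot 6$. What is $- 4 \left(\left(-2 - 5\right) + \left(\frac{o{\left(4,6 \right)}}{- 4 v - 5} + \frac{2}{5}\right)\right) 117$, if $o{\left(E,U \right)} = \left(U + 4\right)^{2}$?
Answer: $\frac{62244}{5} \approx 12449.0$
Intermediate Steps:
$o{\left(E,U \right)} = \left(4 + U\right)^{2}$
$v = 0$
$- 4 \left(\left(-2 - 5\right) + \left(\frac{o{\left(4,6 \right)}}{- 4 v - 5} + \frac{2}{5}\right)\right) 117 = - 4 \left(\left(-2 - 5\right) + \left(\frac{\left(4 + 6\right)^{2}}{\left(-4\right) 0 - 5} + \frac{2}{5}\right)\right) 117 = - 4 \left(-7 + \left(\frac{10^{2}}{0 - 5} + 2 \cdot \frac{1}{5}\right)\right) 117 = - 4 \left(-7 + \left(\frac{100}{-5} + \frac{2}{5}\right)\right) 117 = - 4 \left(-7 + \left(100 \left(- \frac{1}{5}\right) + \frac{2}{5}\right)\right) 117 = - 4 \left(-7 + \left(-20 + \frac{2}{5}\right)\right) 117 = - 4 \left(-7 - \frac{98}{5}\right) 117 = \left(-4\right) \left(- \frac{133}{5}\right) 117 = \frac{532}{5} \cdot 117 = \frac{62244}{5}$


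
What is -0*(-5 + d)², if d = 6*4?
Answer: 0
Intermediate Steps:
d = 24
-0*(-5 + d)² = -0*(-5 + 24)² = -0*19² = -0*361 = -49*0 = 0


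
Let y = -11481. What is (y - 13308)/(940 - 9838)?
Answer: 8263/2966 ≈ 2.7859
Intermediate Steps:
(y - 13308)/(940 - 9838) = (-11481 - 13308)/(940 - 9838) = -24789/(-8898) = -24789*(-1/8898) = 8263/2966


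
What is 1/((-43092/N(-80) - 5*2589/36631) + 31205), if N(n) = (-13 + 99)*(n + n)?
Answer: 126010640/3932512116163 ≈ 3.2043e-5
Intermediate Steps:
N(n) = 172*n (N(n) = 86*(2*n) = 172*n)
1/((-43092/N(-80) - 5*2589/36631) + 31205) = 1/((-43092/(172*(-80)) - 5*2589/36631) + 31205) = 1/((-43092/(-13760) - 12945*1/36631) + 31205) = 1/((-43092*(-1/13760) - 12945/36631) + 31205) = 1/((10773/3440 - 12945/36631) + 31205) = 1/(350094963/126010640 + 31205) = 1/(3932512116163/126010640) = 126010640/3932512116163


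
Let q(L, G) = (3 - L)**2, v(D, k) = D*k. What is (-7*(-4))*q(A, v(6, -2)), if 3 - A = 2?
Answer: 112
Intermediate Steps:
A = 1 (A = 3 - 1*2 = 3 - 2 = 1)
(-7*(-4))*q(A, v(6, -2)) = (-7*(-4))*(-3 + 1)**2 = 28*(-2)**2 = 28*4 = 112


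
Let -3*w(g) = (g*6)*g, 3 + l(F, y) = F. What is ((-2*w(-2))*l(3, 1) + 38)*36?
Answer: 1368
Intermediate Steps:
l(F, y) = -3 + F
w(g) = -2*g**2 (w(g) = -g*6*g/3 = -6*g*g/3 = -2*g**2)
((-2*w(-2))*l(3, 1) + 38)*36 = ((-(-4)*(-2)**2)*(-3 + 3) + 38)*36 = (-(-4)*4*0 + 38)*36 = (-2*(-8)*0 + 38)*36 = (16*0 + 38)*36 = (0 + 38)*36 = 38*36 = 1368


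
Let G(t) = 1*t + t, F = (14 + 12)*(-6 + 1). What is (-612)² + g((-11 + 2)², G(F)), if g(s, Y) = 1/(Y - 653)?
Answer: 341958671/913 ≈ 3.7454e+5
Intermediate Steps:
F = -130 (F = 26*(-5) = -130)
G(t) = 2*t (G(t) = t + t = 2*t)
g(s, Y) = 1/(-653 + Y)
(-612)² + g((-11 + 2)², G(F)) = (-612)² + 1/(-653 + 2*(-130)) = 374544 + 1/(-653 - 260) = 374544 + 1/(-913) = 374544 - 1/913 = 341958671/913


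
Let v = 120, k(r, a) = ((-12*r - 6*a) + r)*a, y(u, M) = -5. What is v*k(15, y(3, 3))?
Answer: 81000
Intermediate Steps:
k(r, a) = a*(-11*r - 6*a) (k(r, a) = (-11*r - 6*a)*a = a*(-11*r - 6*a))
v*k(15, y(3, 3)) = 120*(-1*(-5)*(6*(-5) + 11*15)) = 120*(-1*(-5)*(-30 + 165)) = 120*(-1*(-5)*135) = 120*675 = 81000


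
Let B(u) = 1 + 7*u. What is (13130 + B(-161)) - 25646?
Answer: -13642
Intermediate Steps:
(13130 + B(-161)) - 25646 = (13130 + (1 + 7*(-161))) - 25646 = (13130 + (1 - 1127)) - 25646 = (13130 - 1126) - 25646 = 12004 - 25646 = -13642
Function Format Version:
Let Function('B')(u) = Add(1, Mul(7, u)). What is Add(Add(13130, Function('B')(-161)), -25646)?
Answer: -13642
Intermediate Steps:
Add(Add(13130, Function('B')(-161)), -25646) = Add(Add(13130, Add(1, Mul(7, -161))), -25646) = Add(Add(13130, Add(1, -1127)), -25646) = Add(Add(13130, -1126), -25646) = Add(12004, -25646) = -13642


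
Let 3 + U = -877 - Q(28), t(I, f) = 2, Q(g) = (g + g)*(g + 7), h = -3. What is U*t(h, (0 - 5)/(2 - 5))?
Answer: -5680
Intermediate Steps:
Q(g) = 2*g*(7 + g) (Q(g) = (2*g)*(7 + g) = 2*g*(7 + g))
U = -2840 (U = -3 + (-877 - 2*28*(7 + 28)) = -3 + (-877 - 2*28*35) = -3 + (-877 - 1*1960) = -3 + (-877 - 1960) = -3 - 2837 = -2840)
U*t(h, (0 - 5)/(2 - 5)) = -2840*2 = -5680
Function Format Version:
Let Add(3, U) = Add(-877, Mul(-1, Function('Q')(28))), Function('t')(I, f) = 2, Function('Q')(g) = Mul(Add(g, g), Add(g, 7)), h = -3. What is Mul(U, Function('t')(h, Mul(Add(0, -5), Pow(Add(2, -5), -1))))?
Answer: -5680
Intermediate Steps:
Function('Q')(g) = Mul(2, g, Add(7, g)) (Function('Q')(g) = Mul(Mul(2, g), Add(7, g)) = Mul(2, g, Add(7, g)))
U = -2840 (U = Add(-3, Add(-877, Mul(-1, Mul(2, 28, Add(7, 28))))) = Add(-3, Add(-877, Mul(-1, Mul(2, 28, 35)))) = Add(-3, Add(-877, Mul(-1, 1960))) = Add(-3, Add(-877, -1960)) = Add(-3, -2837) = -2840)
Mul(U, Function('t')(h, Mul(Add(0, -5), Pow(Add(2, -5), -1)))) = Mul(-2840, 2) = -5680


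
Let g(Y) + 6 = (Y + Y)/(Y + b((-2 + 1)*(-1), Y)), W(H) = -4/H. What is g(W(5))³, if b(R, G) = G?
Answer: -125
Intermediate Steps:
g(Y) = -5 (g(Y) = -6 + (Y + Y)/(Y + Y) = -6 + (2*Y)/((2*Y)) = -6 + (2*Y)*(1/(2*Y)) = -6 + 1 = -5)
g(W(5))³ = (-5)³ = -125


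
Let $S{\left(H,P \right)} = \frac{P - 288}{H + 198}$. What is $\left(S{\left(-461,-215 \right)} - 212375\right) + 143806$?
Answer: $- \frac{18033144}{263} \approx -68567.0$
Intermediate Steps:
$S{\left(H,P \right)} = \frac{-288 + P}{198 + H}$
$\left(S{\left(-461,-215 \right)} - 212375\right) + 143806 = \left(\frac{-288 - 215}{198 - 461} - 212375\right) + 143806 = \left(\frac{1}{-263} \left(-503\right) - 212375\right) + 143806 = \left(\left(- \frac{1}{263}\right) \left(-503\right) - 212375\right) + 143806 = \left(\frac{503}{263} - 212375\right) + 143806 = - \frac{55854122}{263} + 143806 = - \frac{18033144}{263}$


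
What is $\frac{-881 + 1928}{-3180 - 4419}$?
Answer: $- \frac{349}{2533} \approx -0.13778$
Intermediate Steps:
$\frac{-881 + 1928}{-3180 - 4419} = \frac{1047}{-7599} = 1047 \left(- \frac{1}{7599}\right) = - \frac{349}{2533}$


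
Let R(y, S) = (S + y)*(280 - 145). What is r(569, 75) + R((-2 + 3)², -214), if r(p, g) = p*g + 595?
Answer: 14515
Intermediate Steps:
r(p, g) = 595 + g*p (r(p, g) = g*p + 595 = 595 + g*p)
R(y, S) = 135*S + 135*y (R(y, S) = (S + y)*135 = 135*S + 135*y)
r(569, 75) + R((-2 + 3)², -214) = (595 + 75*569) + (135*(-214) + 135*(-2 + 3)²) = (595 + 42675) + (-28890 + 135*1²) = 43270 + (-28890 + 135*1) = 43270 + (-28890 + 135) = 43270 - 28755 = 14515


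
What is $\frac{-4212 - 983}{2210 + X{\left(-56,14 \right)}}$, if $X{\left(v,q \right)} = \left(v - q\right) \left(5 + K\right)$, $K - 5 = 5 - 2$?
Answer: $- \frac{1039}{260} \approx -3.9962$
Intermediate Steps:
$K = 8$ ($K = 5 + \left(5 - 2\right) = 5 + 3 = 8$)
$X{\left(v,q \right)} = - 13 q + 13 v$ ($X{\left(v,q \right)} = \left(v - q\right) \left(5 + 8\right) = \left(v - q\right) 13 = - 13 q + 13 v$)
$\frac{-4212 - 983}{2210 + X{\left(-56,14 \right)}} = \frac{-4212 - 983}{2210 + \left(\left(-13\right) 14 + 13 \left(-56\right)\right)} = - \frac{5195}{2210 - 910} = - \frac{5195}{1300} = \left(-5195\right) \frac{1}{1300} = - \frac{1039}{260}$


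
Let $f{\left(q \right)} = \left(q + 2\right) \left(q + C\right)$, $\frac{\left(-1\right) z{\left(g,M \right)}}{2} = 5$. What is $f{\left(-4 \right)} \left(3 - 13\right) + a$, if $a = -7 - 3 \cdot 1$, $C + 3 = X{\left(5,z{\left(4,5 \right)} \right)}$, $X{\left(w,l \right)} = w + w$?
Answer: $50$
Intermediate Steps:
$z{\left(g,M \right)} = -10$ ($z{\left(g,M \right)} = \left(-2\right) 5 = -10$)
$X{\left(w,l \right)} = 2 w$
$C = 7$ ($C = -3 + 2 \cdot 5 = -3 + 10 = 7$)
$a = -10$ ($a = -7 - 3 = -10$)
$f{\left(q \right)} = \left(2 + q\right) \left(7 + q\right)$ ($f{\left(q \right)} = \left(q + 2\right) \left(q + 7\right) = \left(2 + q\right) \left(7 + q\right)$)
$f{\left(-4 \right)} \left(3 - 13\right) + a = \left(14 + \left(-4\right)^{2} + 9 \left(-4\right)\right) \left(3 - 13\right) - 10 = \left(14 + 16 - 36\right) \left(3 - 13\right) - 10 = \left(-6\right) \left(-10\right) - 10 = 60 - 10 = 50$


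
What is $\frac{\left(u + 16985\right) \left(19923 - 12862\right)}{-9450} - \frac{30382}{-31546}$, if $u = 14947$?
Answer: $- \frac{197567998147}{8280825} \approx -23859.0$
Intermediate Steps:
$\frac{\left(u + 16985\right) \left(19923 - 12862\right)}{-9450} - \frac{30382}{-31546} = \frac{\left(14947 + 16985\right) \left(19923 - 12862\right)}{-9450} - \frac{30382}{-31546} = 31932 \cdot 7061 \left(- \frac{1}{9450}\right) - - \frac{15191}{15773} = 225471852 \left(- \frac{1}{9450}\right) + \frac{15191}{15773} = - \frac{12526214}{525} + \frac{15191}{15773} = - \frac{197567998147}{8280825}$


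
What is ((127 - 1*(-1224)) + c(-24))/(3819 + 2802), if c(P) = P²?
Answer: 1927/6621 ≈ 0.29104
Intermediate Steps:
((127 - 1*(-1224)) + c(-24))/(3819 + 2802) = ((127 - 1*(-1224)) + (-24)²)/(3819 + 2802) = ((127 + 1224) + 576)/6621 = (1351 + 576)*(1/6621) = 1927*(1/6621) = 1927/6621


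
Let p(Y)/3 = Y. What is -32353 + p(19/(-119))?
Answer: -3850064/119 ≈ -32353.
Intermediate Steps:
p(Y) = 3*Y
-32353 + p(19/(-119)) = -32353 + 3*(19/(-119)) = -32353 + 3*(19*(-1/119)) = -32353 + 3*(-19/119) = -32353 - 57/119 = -3850064/119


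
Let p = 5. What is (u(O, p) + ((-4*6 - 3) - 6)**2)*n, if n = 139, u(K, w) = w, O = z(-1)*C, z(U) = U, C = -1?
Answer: 152066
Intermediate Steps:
O = 1 (O = -1*(-1) = 1)
(u(O, p) + ((-4*6 - 3) - 6)**2)*n = (5 + ((-4*6 - 3) - 6)**2)*139 = (5 + ((-24 - 3) - 6)**2)*139 = (5 + (-27 - 6)**2)*139 = (5 + (-33)**2)*139 = (5 + 1089)*139 = 1094*139 = 152066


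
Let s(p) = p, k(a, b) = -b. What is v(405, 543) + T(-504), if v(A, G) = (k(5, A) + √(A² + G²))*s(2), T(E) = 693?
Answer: -117 + 6*√50986 ≈ 1237.8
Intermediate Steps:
v(A, G) = -2*A + 2*√(A² + G²) (v(A, G) = (-A + √(A² + G²))*2 = (√(A² + G²) - A)*2 = -2*A + 2*√(A² + G²))
v(405, 543) + T(-504) = (-2*405 + 2*√(405² + 543²)) + 693 = (-810 + 2*√(164025 + 294849)) + 693 = (-810 + 2*√458874) + 693 = (-810 + 2*(3*√50986)) + 693 = (-810 + 6*√50986) + 693 = -117 + 6*√50986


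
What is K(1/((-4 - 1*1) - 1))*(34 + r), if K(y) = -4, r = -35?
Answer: 4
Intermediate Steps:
K(1/((-4 - 1*1) - 1))*(34 + r) = -4*(34 - 35) = -4*(-1) = 4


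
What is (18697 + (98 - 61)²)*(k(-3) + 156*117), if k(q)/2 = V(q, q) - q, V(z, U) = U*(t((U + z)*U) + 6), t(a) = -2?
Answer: 365883444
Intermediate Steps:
V(z, U) = 4*U (V(z, U) = U*(-2 + 6) = U*4 = 4*U)
k(q) = 6*q (k(q) = 2*(4*q - q) = 2*(3*q) = 6*q)
(18697 + (98 - 61)²)*(k(-3) + 156*117) = (18697 + (98 - 61)²)*(6*(-3) + 156*117) = (18697 + 37²)*(-18 + 18252) = (18697 + 1369)*18234 = 20066*18234 = 365883444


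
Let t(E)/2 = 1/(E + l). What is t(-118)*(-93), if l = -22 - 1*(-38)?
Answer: 31/17 ≈ 1.8235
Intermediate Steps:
l = 16 (l = -22 + 38 = 16)
t(E) = 2/(16 + E) (t(E) = 2/(E + 16) = 2/(16 + E))
t(-118)*(-93) = (2/(16 - 118))*(-93) = (2/(-102))*(-93) = (2*(-1/102))*(-93) = -1/51*(-93) = 31/17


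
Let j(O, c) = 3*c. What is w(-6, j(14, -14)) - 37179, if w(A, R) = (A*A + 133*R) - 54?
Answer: -42783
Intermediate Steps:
w(A, R) = -54 + A**2 + 133*R (w(A, R) = (A**2 + 133*R) - 54 = -54 + A**2 + 133*R)
w(-6, j(14, -14)) - 37179 = (-54 + (-6)**2 + 133*(3*(-14))) - 37179 = (-54 + 36 + 133*(-42)) - 37179 = (-54 + 36 - 5586) - 37179 = -5604 - 37179 = -42783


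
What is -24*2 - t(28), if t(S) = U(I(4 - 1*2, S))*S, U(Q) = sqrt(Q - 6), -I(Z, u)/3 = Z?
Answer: -48 - 56*I*sqrt(3) ≈ -48.0 - 96.995*I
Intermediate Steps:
I(Z, u) = -3*Z
U(Q) = sqrt(-6 + Q)
t(S) = 2*I*S*sqrt(3) (t(S) = sqrt(-6 - 3*(4 - 1*2))*S = sqrt(-6 - 3*(4 - 2))*S = sqrt(-6 - 3*2)*S = sqrt(-6 - 6)*S = sqrt(-12)*S = (2*I*sqrt(3))*S = 2*I*S*sqrt(3))
-24*2 - t(28) = -24*2 - 2*I*28*sqrt(3) = -48 - 56*I*sqrt(3)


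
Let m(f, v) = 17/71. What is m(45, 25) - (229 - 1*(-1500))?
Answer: -122742/71 ≈ -1728.8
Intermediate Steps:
m(f, v) = 17/71 (m(f, v) = 17*(1/71) = 17/71)
m(45, 25) - (229 - 1*(-1500)) = 17/71 - (229 - 1*(-1500)) = 17/71 - (229 + 1500) = 17/71 - 1*1729 = 17/71 - 1729 = -122742/71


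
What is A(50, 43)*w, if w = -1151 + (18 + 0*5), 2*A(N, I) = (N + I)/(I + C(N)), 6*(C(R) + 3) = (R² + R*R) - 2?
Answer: -35123/582 ≈ -60.349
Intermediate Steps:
C(R) = -10/3 + R²/3 (C(R) = -3 + ((R² + R*R) - 2)/6 = -3 + ((R² + R²) - 2)/6 = -3 + (2*R² - 2)/6 = -3 + (-2 + 2*R²)/6 = -3 + (-⅓ + R²/3) = -10/3 + R²/3)
A(N, I) = (I + N)/(2*(-10/3 + I + N²/3)) (A(N, I) = ((N + I)/(I + (-10/3 + N²/3)))/2 = ((I + N)/(-10/3 + I + N²/3))/2 = (I + N)/(2*(-10/3 + I + N²/3)))
w = -1133 (w = -1151 + (18 + 0) = -1151 + 18 = -1133)
A(50, 43)*w = (3*(43 + 50)/(2*(-10 + 50² + 3*43)))*(-1133) = ((3/2)*93/(-10 + 2500 + 129))*(-1133) = ((3/2)*93/2619)*(-1133) = ((3/2)*(1/2619)*93)*(-1133) = (31/582)*(-1133) = -35123/582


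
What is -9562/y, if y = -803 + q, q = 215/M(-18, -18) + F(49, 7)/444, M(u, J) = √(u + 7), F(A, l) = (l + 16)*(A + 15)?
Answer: 103634930553/8724101570 - 2532988143*I*√11/8724101570 ≈ 11.879 - 0.96296*I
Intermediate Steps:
F(A, l) = (15 + A)*(16 + l) (F(A, l) = (16 + l)*(15 + A) = (15 + A)*(16 + l))
M(u, J) = √(7 + u)
q = 368/111 - 215*I*√11/11 (q = 215/(√(7 - 18)) + (240 + 15*7 + 16*49 + 49*7)/444 = 215/(√(-11)) + (240 + 105 + 784 + 343)*(1/444) = 215/((I*√11)) + 1472*(1/444) = 215*(-I*√11/11) + 368/111 = -215*I*√11/11 + 368/111 = 368/111 - 215*I*√11/11 ≈ 3.3153 - 64.825*I)
y = -88765/111 - 215*I*√11/11 (y = -803 + (368/111 - 215*I*√11/11) = -88765/111 - 215*I*√11/11 ≈ -799.68 - 64.825*I)
-9562/y = -9562/(-88765/111 - 215*I*√11/11)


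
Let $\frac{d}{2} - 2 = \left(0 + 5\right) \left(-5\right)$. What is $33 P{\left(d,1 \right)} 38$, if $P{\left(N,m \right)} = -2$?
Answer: $-2508$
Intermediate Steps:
$d = -46$ ($d = 4 + 2 \left(0 + 5\right) \left(-5\right) = 4 + 2 \cdot 5 \left(-5\right) = 4 + 2 \left(-25\right) = 4 - 50 = -46$)
$33 P{\left(d,1 \right)} 38 = 33 \left(-2\right) 38 = \left(-66\right) 38 = -2508$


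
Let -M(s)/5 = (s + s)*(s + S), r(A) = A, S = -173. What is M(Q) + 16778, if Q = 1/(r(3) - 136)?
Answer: 296555942/17689 ≈ 16765.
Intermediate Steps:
Q = -1/133 (Q = 1/(3 - 136) = 1/(-133) = -1/133 ≈ -0.0075188)
M(s) = -10*s*(-173 + s) (M(s) = -5*(s + s)*(s - 173) = -5*2*s*(-173 + s) = -10*s*(-173 + s))
M(Q) + 16778 = 10*(-1/133)*(173 - 1*(-1/133)) + 16778 = 10*(-1/133)*(173 + 1/133) + 16778 = 10*(-1/133)*(23010/133) + 16778 = -230100/17689 + 16778 = 296555942/17689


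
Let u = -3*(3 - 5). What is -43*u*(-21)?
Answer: 5418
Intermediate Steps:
u = 6 (u = -3*(-2) = 6)
-43*u*(-21) = -43*6*(-21) = -258*(-21) = 5418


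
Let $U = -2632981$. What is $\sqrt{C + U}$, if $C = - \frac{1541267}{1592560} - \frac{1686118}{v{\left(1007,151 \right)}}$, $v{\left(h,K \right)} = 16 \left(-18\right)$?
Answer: $\frac{i \sqrt{3747962752884273730}}{1194420} \approx 1620.8 i$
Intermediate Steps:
$v{\left(h,K \right)} = -288$
$C = \frac{41950003081}{7166520}$ ($C = - \frac{1541267}{1592560} - \frac{1686118}{-288} = \left(-1541267\right) \frac{1}{1592560} - - \frac{843059}{144} = - \frac{1541267}{1592560} + \frac{843059}{144} = \frac{41950003081}{7166520} \approx 5853.6$)
$\sqrt{C + U} = \sqrt{\frac{41950003081}{7166520} - 2632981} = \sqrt{- \frac{18827360993039}{7166520}} = \frac{i \sqrt{3747962752884273730}}{1194420}$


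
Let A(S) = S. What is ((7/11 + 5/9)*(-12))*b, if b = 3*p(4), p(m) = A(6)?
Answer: -2832/11 ≈ -257.45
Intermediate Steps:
p(m) = 6
b = 18 (b = 3*6 = 18)
((7/11 + 5/9)*(-12))*b = ((7/11 + 5/9)*(-12))*18 = ((118/99)*(-12))*18 = -472/33*18 = -2832/11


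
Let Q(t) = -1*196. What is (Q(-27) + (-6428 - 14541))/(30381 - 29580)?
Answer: -7055/267 ≈ -26.423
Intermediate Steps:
Q(t) = -196
(Q(-27) + (-6428 - 14541))/(30381 - 29580) = (-196 + (-6428 - 14541))/(30381 - 29580) = (-196 - 20969)/801 = -21165*1/801 = -7055/267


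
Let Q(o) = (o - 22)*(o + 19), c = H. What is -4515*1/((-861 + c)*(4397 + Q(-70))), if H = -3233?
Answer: 4515/37210366 ≈ 0.00012134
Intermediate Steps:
c = -3233
Q(o) = (-22 + o)*(19 + o)
-4515*1/((-861 + c)*(4397 + Q(-70))) = -4515*1/((-861 - 3233)*(4397 + (-418 + (-70)**2 - 3*(-70)))) = -4515*(-1/(4094*(4397 + (-418 + 4900 + 210)))) = -4515*(-1/(4094*(4397 + 4692))) = -4515/(9089*(-4094)) = -4515/(-37210366) = -4515*(-1/37210366) = 4515/37210366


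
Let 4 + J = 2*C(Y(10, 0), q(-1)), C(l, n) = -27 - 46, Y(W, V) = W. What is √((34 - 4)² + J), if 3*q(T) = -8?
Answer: 5*√30 ≈ 27.386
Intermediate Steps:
q(T) = -8/3 (q(T) = (⅓)*(-8) = -8/3)
C(l, n) = -73
J = -150 (J = -4 + 2*(-73) = -4 - 146 = -150)
√((34 - 4)² + J) = √((34 - 4)² - 150) = √(30² - 150) = √(900 - 150) = √750 = 5*√30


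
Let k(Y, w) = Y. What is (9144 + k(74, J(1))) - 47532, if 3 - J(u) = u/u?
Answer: -38314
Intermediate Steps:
J(u) = 2 (J(u) = 3 - u/u = 3 - 1*1 = 3 - 1 = 2)
(9144 + k(74, J(1))) - 47532 = (9144 + 74) - 47532 = 9218 - 47532 = -38314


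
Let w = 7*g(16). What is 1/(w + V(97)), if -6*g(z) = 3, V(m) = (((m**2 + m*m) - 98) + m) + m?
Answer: 2/37821 ≈ 5.2881e-5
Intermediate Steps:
V(m) = -98 + 2*m + 2*m**2 (V(m) = (((m**2 + m**2) - 98) + m) + m = ((2*m**2 - 98) + m) + m = ((-98 + 2*m**2) + m) + m = (-98 + m + 2*m**2) + m = -98 + 2*m + 2*m**2)
g(z) = -1/2 (g(z) = -1/6*3 = -1/2)
w = -7/2 (w = 7*(-1/2) = -7/2 ≈ -3.5000)
1/(w + V(97)) = 1/(-7/2 + (-98 + 2*97 + 2*97**2)) = 1/(-7/2 + (-98 + 194 + 2*9409)) = 1/(-7/2 + (-98 + 194 + 18818)) = 1/(-7/2 + 18914) = 1/(37821/2) = 2/37821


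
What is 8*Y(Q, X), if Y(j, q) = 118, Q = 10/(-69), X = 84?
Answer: 944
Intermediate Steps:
Q = -10/69 (Q = 10*(-1/69) = -10/69 ≈ -0.14493)
8*Y(Q, X) = 8*118 = 944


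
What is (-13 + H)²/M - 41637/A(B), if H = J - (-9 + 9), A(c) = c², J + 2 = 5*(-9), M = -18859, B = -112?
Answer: -830390583/236567296 ≈ -3.5102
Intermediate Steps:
J = -47 (J = -2 + 5*(-9) = -2 - 45 = -47)
H = -47 (H = -47 - (-9 + 9) = -47 - 1*0 = -47 + 0 = -47)
(-13 + H)²/M - 41637/A(B) = (-13 - 47)²/(-18859) - 41637/((-112)²) = (-60)²*(-1/18859) - 41637/12544 = 3600*(-1/18859) - 41637*1/12544 = -3600/18859 - 41637/12544 = -830390583/236567296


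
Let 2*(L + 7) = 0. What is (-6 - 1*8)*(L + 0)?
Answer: 98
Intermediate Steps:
L = -7 (L = -7 + (½)*0 = -7 + 0 = -7)
(-6 - 1*8)*(L + 0) = (-6 - 1*8)*(-7 + 0) = (-6 - 8)*(-7) = -14*(-7) = 98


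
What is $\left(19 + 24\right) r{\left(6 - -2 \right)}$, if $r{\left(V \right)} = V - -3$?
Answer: $473$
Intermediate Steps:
$r{\left(V \right)} = 3 + V$ ($r{\left(V \right)} = V + 3 = 3 + V$)
$\left(19 + 24\right) r{\left(6 - -2 \right)} = \left(19 + 24\right) \left(3 + \left(6 - -2\right)\right) = 43 \left(3 + \left(6 + 2\right)\right) = 43 \left(3 + 8\right) = 43 \cdot 11 = 473$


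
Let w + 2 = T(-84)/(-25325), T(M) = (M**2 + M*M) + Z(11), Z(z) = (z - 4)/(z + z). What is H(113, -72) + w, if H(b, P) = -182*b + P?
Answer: -11499886471/557150 ≈ -20641.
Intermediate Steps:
Z(z) = (-4 + z)/(2*z) (Z(z) = (-4 + z)/((2*z)) = (-4 + z)*(1/(2*z)) = (-4 + z)/(2*z))
T(M) = 7/22 + 2*M**2 (T(M) = (M**2 + M*M) + (1/2)*(-4 + 11)/11 = (M**2 + M**2) + (1/2)*(1/11)*7 = 2*M**2 + 7/22 = 7/22 + 2*M**2)
H(b, P) = P - 182*b
w = -1424771/557150 (w = -2 + (7/22 + 2*(-84)**2)/(-25325) = -2 + (7/22 + 2*7056)*(-1/25325) = -2 + (7/22 + 14112)*(-1/25325) = -2 + (310471/22)*(-1/25325) = -2 - 310471/557150 = -1424771/557150 ≈ -2.5572)
H(113, -72) + w = (-72 - 182*113) - 1424771/557150 = (-72 - 20566) - 1424771/557150 = -20638 - 1424771/557150 = -11499886471/557150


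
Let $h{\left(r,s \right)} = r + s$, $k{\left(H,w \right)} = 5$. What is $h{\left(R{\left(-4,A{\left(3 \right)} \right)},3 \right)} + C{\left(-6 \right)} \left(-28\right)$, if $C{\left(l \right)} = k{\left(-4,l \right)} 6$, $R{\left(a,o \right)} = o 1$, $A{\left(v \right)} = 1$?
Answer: $-836$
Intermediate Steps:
$R{\left(a,o \right)} = o$
$C{\left(l \right)} = 30$ ($C{\left(l \right)} = 5 \cdot 6 = 30$)
$h{\left(R{\left(-4,A{\left(3 \right)} \right)},3 \right)} + C{\left(-6 \right)} \left(-28\right) = \left(1 + 3\right) + 30 \left(-28\right) = 4 - 840 = -836$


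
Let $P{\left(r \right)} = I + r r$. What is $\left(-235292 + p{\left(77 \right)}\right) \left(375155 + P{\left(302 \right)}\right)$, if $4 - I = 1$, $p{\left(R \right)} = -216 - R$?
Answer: $-109867891770$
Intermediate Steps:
$I = 3$ ($I = 4 - 1 = 3$)
$P{\left(r \right)} = 3 + r^{2}$ ($P{\left(r \right)} = 3 + r r = 3 + r^{2}$)
$\left(-235292 + p{\left(77 \right)}\right) \left(375155 + P{\left(302 \right)}\right) = \left(-235292 - 293\right) \left(375155 + \left(3 + 302^{2}\right)\right) = \left(-235292 - 293\right) \left(375155 + \left(3 + 91204\right)\right) = \left(-235292 - 293\right) \left(375155 + 91207\right) = \left(-235585\right) 466362 = -109867891770$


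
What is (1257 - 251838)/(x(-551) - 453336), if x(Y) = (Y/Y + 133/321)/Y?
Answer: 438816951/793881110 ≈ 0.55275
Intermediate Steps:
x(Y) = 454/(321*Y) (x(Y) = (1 + 133*(1/321))/Y = (1 + 133/321)/Y = 454/(321*Y))
(1257 - 251838)/(x(-551) - 453336) = (1257 - 251838)/((454/321)/(-551) - 453336) = -250581/((454/321)*(-1/551) - 453336) = -250581/(-454/176871 - 453336) = -250581/(-80181992110/176871) = -250581*(-176871/80181992110) = 438816951/793881110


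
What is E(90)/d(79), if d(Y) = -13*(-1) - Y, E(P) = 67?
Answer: -67/66 ≈ -1.0152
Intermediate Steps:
d(Y) = 13 - Y
E(90)/d(79) = 67/(13 - 1*79) = 67/(13 - 79) = 67/(-66) = 67*(-1/66) = -67/66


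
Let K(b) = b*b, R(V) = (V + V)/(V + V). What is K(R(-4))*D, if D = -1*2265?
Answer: -2265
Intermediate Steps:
R(V) = 1 (R(V) = (2*V)/((2*V)) = (2*V)*(1/(2*V)) = 1)
D = -2265
K(b) = b²
K(R(-4))*D = 1²*(-2265) = 1*(-2265) = -2265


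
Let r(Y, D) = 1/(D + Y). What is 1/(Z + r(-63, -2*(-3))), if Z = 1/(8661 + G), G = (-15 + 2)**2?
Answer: -503310/8773 ≈ -57.370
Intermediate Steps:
G = 169 (G = (-13)**2 = 169)
Z = 1/8830 (Z = 1/(8661 + 169) = 1/8830 ≈ 0.00011325)
1/(Z + r(-63, -2*(-3))) = 1/(1/8830 + 1/(-2*(-3) - 63)) = 1/(1/8830 + 1/(6 - 63)) = 1/(1/8830 + 1/(-57)) = 1/(1/8830 - 1/57) = 1/(-8773/503310) = -503310/8773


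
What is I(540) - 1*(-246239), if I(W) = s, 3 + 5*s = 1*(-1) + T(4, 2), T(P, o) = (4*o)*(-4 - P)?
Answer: 1231127/5 ≈ 2.4623e+5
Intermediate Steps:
T(P, o) = 4*o*(-4 - P)
s = -68/5 (s = -⅗ + (1*(-1) - 4*2*(4 + 4))/5 = -⅗ + (-1 - 4*2*8)/5 = -⅗ + (-1 - 64)/5 = -⅗ + (⅕)*(-65) = -⅗ - 13 = -68/5 ≈ -13.600)
I(W) = -68/5
I(540) - 1*(-246239) = -68/5 - 1*(-246239) = -68/5 + 246239 = 1231127/5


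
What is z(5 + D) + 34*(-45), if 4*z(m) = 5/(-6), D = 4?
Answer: -36725/24 ≈ -1530.2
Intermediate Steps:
z(m) = -5/24 (z(m) = (5/(-6))/4 = (5*(-1/6))/4 = (1/4)*(-5/6) = -5/24)
z(5 + D) + 34*(-45) = -5/24 + 34*(-45) = -5/24 - 1530 = -36725/24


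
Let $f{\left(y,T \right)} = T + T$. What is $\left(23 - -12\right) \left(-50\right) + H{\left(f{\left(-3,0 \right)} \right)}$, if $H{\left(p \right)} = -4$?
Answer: $-1754$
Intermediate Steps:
$f{\left(y,T \right)} = 2 T$
$\left(23 - -12\right) \left(-50\right) + H{\left(f{\left(-3,0 \right)} \right)} = \left(23 - -12\right) \left(-50\right) - 4 = \left(23 + 12\right) \left(-50\right) - 4 = 35 \left(-50\right) - 4 = -1750 - 4 = -1754$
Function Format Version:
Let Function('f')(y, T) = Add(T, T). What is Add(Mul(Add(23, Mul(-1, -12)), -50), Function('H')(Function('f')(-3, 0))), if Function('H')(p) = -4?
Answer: -1754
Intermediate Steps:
Function('f')(y, T) = Mul(2, T)
Add(Mul(Add(23, Mul(-1, -12)), -50), Function('H')(Function('f')(-3, 0))) = Add(Mul(Add(23, Mul(-1, -12)), -50), -4) = Add(Mul(Add(23, 12), -50), -4) = Add(Mul(35, -50), -4) = Add(-1750, -4) = -1754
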